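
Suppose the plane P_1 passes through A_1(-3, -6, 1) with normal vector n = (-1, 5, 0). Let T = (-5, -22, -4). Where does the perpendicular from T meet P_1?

(-8, -7, -4)

P_1: n·r = n·A_1 gives -x + 5y = -27.
Foot = T − λn with λ = (n·T − d)/|n|² = (-105 − (-27))/26 = -3.
Foot = (-5, -22, -4) − (-3)·(-1, 5, 0) = (-8, -7, -4).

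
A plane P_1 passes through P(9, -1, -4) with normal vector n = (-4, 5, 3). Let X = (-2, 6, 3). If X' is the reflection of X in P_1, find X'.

P_1: n·r = n·P gives -4x + 5y + 3z = -53.
λ = (n·X − d)/|n|² = (47 − (-53))/50 = 2.
Reflection = X − 2λn = (-2, 6, 3) − 4·(-4, 5, 3) = (14, -14, -9).

(14, -14, -9)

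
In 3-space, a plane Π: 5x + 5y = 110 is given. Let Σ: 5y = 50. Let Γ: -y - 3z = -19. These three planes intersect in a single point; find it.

Solving the 3×3 linear system 5x + 5y = 110, 5y = 50, -y - 3z = -19 (e.g. by elimination or Cramer's rule, determinant = -75) gives (12, 10, 3).

(12, 10, 3)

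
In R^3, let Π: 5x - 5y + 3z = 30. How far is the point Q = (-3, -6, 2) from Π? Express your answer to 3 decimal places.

n·Q − d = (5)·(-3) + (-5)·(-6) + (3)·(2) − 30 = -9; |n| = √59.
Distance = |-9| / √59 = 9/√59 ≈ 1.172.

1.172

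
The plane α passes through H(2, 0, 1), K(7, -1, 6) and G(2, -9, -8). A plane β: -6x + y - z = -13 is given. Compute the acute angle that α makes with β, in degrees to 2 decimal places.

HK = (5, -1, 5), HG = (0, -9, -9); a normal to α is HK × HG = (54, 45, -45).
Using H: α has equation 54x + 45y - 45z = 63.
cos θ = |n₁·n₂| / (|n₁||n₂|) = |-234| / (√6966 · √38).
θ = arccos(0.45481) ≈ 62.95°.

62.95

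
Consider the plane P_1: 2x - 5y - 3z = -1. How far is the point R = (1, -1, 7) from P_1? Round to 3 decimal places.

n·R − d = (2)·(1) + (-5)·(-1) + (-3)·(7) − (-1) = -13; |n| = √38.
Distance = |-13| / √38 = 13/√38 ≈ 2.109.

2.109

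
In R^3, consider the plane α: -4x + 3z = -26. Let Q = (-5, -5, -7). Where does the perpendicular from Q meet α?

(-1, -5, -10)

Foot = Q − λn with λ = (n·Q − d)/|n|² = (-1 − (-26))/25 = 1.
Foot = (-5, -5, -7) − 1·(-4, 0, 3) = (-1, -5, -10).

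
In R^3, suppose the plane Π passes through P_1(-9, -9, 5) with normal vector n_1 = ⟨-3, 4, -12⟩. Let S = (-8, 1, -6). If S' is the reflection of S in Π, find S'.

(-2, -7, 18)

Π: n_1·r = n_1·P_1 gives -3x + 4y - 12z = -69.
λ = (n·S − d)/|n|² = (100 − (-69))/169 = 1.
Reflection = S − 2λn = (-8, 1, -6) − 2·(-3, 4, -12) = (-2, -7, 18).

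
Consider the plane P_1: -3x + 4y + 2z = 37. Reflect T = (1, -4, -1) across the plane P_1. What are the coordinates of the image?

(-11, 12, 7)

λ = (n·T − d)/|n|² = (-21 − 37)/29 = -2.
Reflection = T − 2λn = (1, -4, -1) − (-4)·(-3, 4, 2) = (-11, 12, 7).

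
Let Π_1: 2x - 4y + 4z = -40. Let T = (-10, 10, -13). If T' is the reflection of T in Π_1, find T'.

λ = (n·T − d)/|n|² = (-112 − (-40))/36 = -2.
Reflection = T − 2λn = (-10, 10, -13) − (-4)·(2, -4, 4) = (-2, -6, 3).

(-2, -6, 3)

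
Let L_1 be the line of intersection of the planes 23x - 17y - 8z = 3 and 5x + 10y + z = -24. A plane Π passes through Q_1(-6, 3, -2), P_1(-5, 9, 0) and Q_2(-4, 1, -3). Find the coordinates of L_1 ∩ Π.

(-2, -1, -4)

Direction of L_1: (23, -17, -8) × (5, 10, 1) = (63, -63, 315).
A point on L_1: solving the two plane equations with x = 1 gives (1, -4, 11).
Q_1P_1 = (1, 6, 2), Q_1Q_2 = (2, -2, -1); a normal to Π is Q_1P_1 × Q_1Q_2 = (-2, 5, -14).
Using Q_1: Π has equation -2x + 5y - 14z = 55.
Substitute r = (1, -4, 11) + t(63, -63, 315) into the plane: -176 + (-4851)t = 55, so t = -1/21.
Intersection: (1, -4, 11) + (-1/21)·(63, -63, 315) = (-2, -1, -4).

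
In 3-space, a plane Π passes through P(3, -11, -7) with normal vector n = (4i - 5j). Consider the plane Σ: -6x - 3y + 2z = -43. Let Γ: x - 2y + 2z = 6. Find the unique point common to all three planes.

(8, -7, -8)

Π: n·r = n·P gives 4x - 5y = 67.
Solving the 3×3 linear system 4x - 5y = 67, -6x - 3y + 2z = -43, x - 2y + 2z = 6 (e.g. by elimination or Cramer's rule, determinant = -78) gives (8, -7, -8).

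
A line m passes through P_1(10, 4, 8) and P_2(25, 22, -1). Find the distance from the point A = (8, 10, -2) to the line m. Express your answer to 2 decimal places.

A direction vector for m is P_2 − P_1 = (15, 18, -9).
Taking (10, 4, 8) on m with direction v = (15, 18, -9): w = A − (10, 4, 8) = (-2, 6, -10), and w × v = (126, -168, -126).
Distance = |w × v| / |v| = √59976 / √630 ≈ 9.76.

9.76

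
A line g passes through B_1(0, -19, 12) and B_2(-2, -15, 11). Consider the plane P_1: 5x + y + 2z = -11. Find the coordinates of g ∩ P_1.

(-4, -11, 10)

A direction vector for g is B_2 − B_1 = (-2, 4, -1).
Substitute r = (0, -19, 12) + t(-2, 4, -1) into the plane: 5 + (-8)t = -11, so t = 2.
Intersection: (0, -19, 12) + 2·(-2, 4, -1) = (-4, -11, 10).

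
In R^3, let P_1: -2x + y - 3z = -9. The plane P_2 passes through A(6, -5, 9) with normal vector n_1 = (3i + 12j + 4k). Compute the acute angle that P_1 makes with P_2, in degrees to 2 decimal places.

82.91

P_2: n_1·r = n_1·A gives 3x + 12y + 4z = -6.
cos θ = |n₁·n₂| / (|n₁||n₂|) = |-6| / (√14 · √169).
θ = arccos(0.12335) ≈ 82.91°.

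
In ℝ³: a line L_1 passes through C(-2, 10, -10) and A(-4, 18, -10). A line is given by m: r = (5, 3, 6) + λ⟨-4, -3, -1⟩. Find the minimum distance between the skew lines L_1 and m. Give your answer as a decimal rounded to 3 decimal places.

14.556

A direction vector for L_1 is A − C = (-2, 8, 0).
Common perpendicular direction n = (-2, 8, 0) × (-4, -3, -1) = (-8, -2, 38).
With w = (5, 3, 6) − (-2, 10, -10) = (7, -7, 16), w · n = 566.
Distance = |w · n| / |n| = |566| / √1512 ≈ 14.556.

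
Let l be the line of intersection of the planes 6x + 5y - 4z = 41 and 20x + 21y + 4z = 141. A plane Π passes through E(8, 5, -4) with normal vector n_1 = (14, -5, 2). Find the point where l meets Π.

Direction of l: (6, 5, -4) × (20, 21, 4) = (104, -104, 26).
A point on l: solving the two plane equations with x = 14 gives (14, -7, 2).
Π: n_1·r = n_1·E gives 14x - 5y + 2z = 79.
Substitute r = (14, -7, 2) + t(104, -104, 26) into the plane: 235 + 2028t = 79, so t = -1/13.
Intersection: (14, -7, 2) + (-1/13)·(104, -104, 26) = (6, 1, 0).

(6, 1, 0)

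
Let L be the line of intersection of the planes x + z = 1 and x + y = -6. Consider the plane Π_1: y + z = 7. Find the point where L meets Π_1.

(-6, 0, 7)

Direction of L: (1, 0, 1) × (1, 1, 0) = (-1, 1, 1).
A point on L: solving the two plane equations with x = 2 gives (2, -8, -1).
Substitute r = (2, -8, -1) + t(-1, 1, 1) into the plane: -9 + 2t = 7, so t = 8.
Intersection: (2, -8, -1) + 8·(-1, 1, 1) = (-6, 0, 7).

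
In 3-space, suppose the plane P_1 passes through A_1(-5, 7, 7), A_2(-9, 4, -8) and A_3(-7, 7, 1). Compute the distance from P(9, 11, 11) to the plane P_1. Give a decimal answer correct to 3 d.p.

A_1A_2 = (-4, -3, -15), A_1A_3 = (-2, 0, -6); a normal to P_1 is A_1A_2 × A_1A_3 = (18, 6, -6).
Using A_1: P_1 has equation 18x + 6y - 6z = -90.
n·P − d = (18)·(9) + (6)·(11) + (-6)·(11) − (-90) = 252; |n| = √396.
Distance = |252| / √396 = 252/√396 ≈ 12.663.

12.663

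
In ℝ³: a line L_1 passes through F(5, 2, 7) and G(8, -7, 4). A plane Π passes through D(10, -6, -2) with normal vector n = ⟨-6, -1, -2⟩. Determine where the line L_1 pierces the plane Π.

A direction vector for L_1 is G − F = (3, -9, -3).
Π: n·r = n·D gives -6x - y - 2z = -50.
Substitute r = (5, 2, 7) + t(3, -9, -3) into the plane: -46 + (-3)t = -50, so t = 4/3.
Intersection: (5, 2, 7) + (4/3)·(3, -9, -3) = (9, -10, 3).

(9, -10, 3)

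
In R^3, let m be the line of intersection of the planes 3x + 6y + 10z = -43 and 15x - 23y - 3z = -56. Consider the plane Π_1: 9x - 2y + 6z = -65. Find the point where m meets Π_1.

Direction of m: (3, 6, 10) × (15, -23, -3) = (212, 159, -159).
A point on m: solving the two plane equations with x = -15 gives (-15, -8, 5).
Substitute r = (-15, -8, 5) + t(212, 159, -159) into the plane: -89 + 636t = -65, so t = 2/53.
Intersection: (-15, -8, 5) + (2/53)·(212, 159, -159) = (-7, -2, -1).

(-7, -2, -1)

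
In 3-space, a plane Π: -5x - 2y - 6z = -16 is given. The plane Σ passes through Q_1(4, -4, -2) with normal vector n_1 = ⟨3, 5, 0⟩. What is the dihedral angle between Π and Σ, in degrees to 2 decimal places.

57.87

Σ: n_1·r = n_1·Q_1 gives 3x + 5y = -8.
cos θ = |n₁·n₂| / (|n₁||n₂|) = |-25| / (√65 · √34).
θ = arccos(0.53179) ≈ 57.87°.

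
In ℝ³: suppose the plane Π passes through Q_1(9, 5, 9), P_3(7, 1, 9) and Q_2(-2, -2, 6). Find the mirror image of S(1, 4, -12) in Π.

(-11, 10, 18)

Q_1P_3 = (-2, -4, 0), Q_1Q_2 = (-11, -7, -3); a normal to Π is Q_1P_3 × Q_1Q_2 = (12, -6, -30).
Using Q_1: Π has equation 12x - 6y - 30z = -192.
λ = (n·S − d)/|n|² = (348 − (-192))/1080 = 1/2.
Reflection = S − 2λn = (1, 4, -12) − 1·(12, -6, -30) = (-11, 10, 18).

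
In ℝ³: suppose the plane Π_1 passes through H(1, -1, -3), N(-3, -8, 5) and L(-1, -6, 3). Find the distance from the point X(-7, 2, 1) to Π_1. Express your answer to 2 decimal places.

6.28

HN = (-4, -7, 8), HL = (-2, -5, 6); a normal to Π_1 is HN × HL = (-2, 8, 6).
Using H: Π_1 has equation -2x + 8y + 6z = -28.
n·X − d = (-2)·(-7) + (8)·(2) + (6)·(1) − (-28) = 64; |n| = √104.
Distance = |64| / √104 = 64/√104 ≈ 6.28.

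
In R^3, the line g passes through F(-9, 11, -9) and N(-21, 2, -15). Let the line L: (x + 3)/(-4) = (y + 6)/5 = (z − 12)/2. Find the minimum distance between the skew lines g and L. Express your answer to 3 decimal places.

A direction vector for g is N − F = (-12, -9, -6).
L has direction (-4, 5, 2) through (-3, -6, 12).
Common perpendicular direction n = (-12, -9, -6) × (-4, 5, 2) = (12, 48, -96).
With w = (-3, -6, 12) − (-9, 11, -9) = (6, -17, 21), w · n = -2760.
Distance = |w · n| / |n| = |-2760| / √11664 ≈ 25.556.

25.556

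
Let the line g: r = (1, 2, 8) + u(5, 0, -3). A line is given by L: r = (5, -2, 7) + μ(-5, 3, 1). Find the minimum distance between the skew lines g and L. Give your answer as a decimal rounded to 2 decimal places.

0.94

Common perpendicular direction n = (5, 0, -3) × (-5, 3, 1) = (9, 10, 15).
With w = (5, -2, 7) − (1, 2, 8) = (4, -4, -1), w · n = -19.
Distance = |w · n| / |n| = |-19| / √406 ≈ 0.94.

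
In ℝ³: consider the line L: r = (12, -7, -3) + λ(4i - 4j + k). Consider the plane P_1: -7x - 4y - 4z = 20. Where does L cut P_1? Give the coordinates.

Substitute r = (12, -7, -3) + t(4, -4, 1) into the plane: -44 + (-16)t = 20, so t = -4.
Intersection: (12, -7, -3) + (-4)·(4, -4, 1) = (-4, 9, -7).

(-4, 9, -7)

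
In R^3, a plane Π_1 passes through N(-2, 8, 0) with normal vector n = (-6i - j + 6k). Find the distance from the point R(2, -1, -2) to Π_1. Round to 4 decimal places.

Π_1: n·r = n·N gives -6x - y + 6z = 4.
n·R − d = (-6)·(2) + (-1)·(-1) + (6)·(-2) − 4 = -27; |n| = √73.
Distance = |-27| / √73 = 27/√73 ≈ 3.1601.

3.1601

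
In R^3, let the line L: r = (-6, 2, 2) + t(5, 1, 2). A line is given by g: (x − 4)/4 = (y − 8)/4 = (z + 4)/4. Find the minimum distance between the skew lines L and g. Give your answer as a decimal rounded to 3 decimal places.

g has direction (4, 4, 4) through (4, 8, -4).
Common perpendicular direction n = (5, 1, 2) × (4, 4, 4) = (-4, -12, 16).
With w = (4, 8, -4) − (-6, 2, 2) = (10, 6, -6), w · n = -208.
Distance = |w · n| / |n| = |-208| / √416 ≈ 10.198.

10.198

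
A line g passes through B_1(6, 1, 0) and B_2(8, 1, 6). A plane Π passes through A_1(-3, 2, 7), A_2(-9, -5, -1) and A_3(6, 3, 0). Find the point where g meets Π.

(5, 1, -3)

A direction vector for g is B_2 − B_1 = (2, 0, 6).
A_1A_2 = (-6, -7, -8), A_1A_3 = (9, 1, -7); a normal to Π is A_1A_2 × A_1A_3 = (57, -114, 57).
Using A_1: Π has equation 57x - 114y + 57z = 0.
Substitute r = (6, 1, 0) + t(2, 0, 6) into the plane: 228 + 456t = 0, so t = -1/2.
Intersection: (6, 1, 0) + (-1/2)·(2, 0, 6) = (5, 1, -3).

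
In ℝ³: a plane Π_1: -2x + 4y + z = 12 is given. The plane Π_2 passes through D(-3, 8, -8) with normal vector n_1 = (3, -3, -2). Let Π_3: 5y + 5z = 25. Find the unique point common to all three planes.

Π_2: n_1·r = n_1·D gives 3x - 3y - 2z = -17.
Solving the 3×3 linear system -2x + 4y + z = 12, 3x - 3y - 2z = -17, 5y + 5z = 25 (e.g. by elimination or Cramer's rule, determinant = -35) gives (-2, 1, 4).

(-2, 1, 4)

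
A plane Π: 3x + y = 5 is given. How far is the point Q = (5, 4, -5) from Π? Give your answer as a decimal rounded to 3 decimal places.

n·Q − d = (3)·(5) + (1)·(4) + (0)·(-5) − 5 = 14; |n| = √10.
Distance = |14| / √10 = 14/√10 ≈ 4.427.

4.427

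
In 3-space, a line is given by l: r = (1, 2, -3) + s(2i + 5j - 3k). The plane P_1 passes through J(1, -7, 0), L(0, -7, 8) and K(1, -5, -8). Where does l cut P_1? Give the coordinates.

JL = (-1, 0, 8), JK = (0, 2, -8); a normal to P_1 is JL × JK = (-16, -8, -2).
Using J: P_1 has equation -16x - 8y - 2z = 40.
Substitute r = (1, 2, -3) + t(2, 5, -3) into the plane: -26 + (-66)t = 40, so t = -1.
Intersection: (1, 2, -3) + (-1)·(2, 5, -3) = (-1, -3, 0).

(-1, -3, 0)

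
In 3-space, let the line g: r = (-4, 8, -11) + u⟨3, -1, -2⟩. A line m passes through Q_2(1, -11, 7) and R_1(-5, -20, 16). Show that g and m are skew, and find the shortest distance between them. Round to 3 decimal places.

9.823

A direction vector for m is R_1 − Q_2 = (-6, -9, 9).
Common perpendicular direction n = (3, -1, -2) × (-6, -9, 9) = (-27, -15, -33).
With w = (1, -11, 7) − (-4, 8, -11) = (5, -19, 18), w · n = -444.
Since n ≠ 0 the lines are not parallel, and w · n = -444 ≠ 0 so they do not intersect; hence they are skew.
Distance = |w · n| / |n| = |-444| / √2043 ≈ 9.823.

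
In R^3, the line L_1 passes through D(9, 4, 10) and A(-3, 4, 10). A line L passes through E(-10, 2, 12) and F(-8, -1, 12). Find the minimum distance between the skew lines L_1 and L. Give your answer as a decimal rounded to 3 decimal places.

2.000

A direction vector for L_1 is A − D = (-12, 0, 0).
A direction vector for L is F − E = (2, -3, 0).
Common perpendicular direction n = (-12, 0, 0) × (2, -3, 0) = (0, 0, 36).
With w = (-10, 2, 12) − (9, 4, 10) = (-19, -2, 2), w · n = 72.
Distance = |w · n| / |n| = |72| / √1296 ≈ 2.000.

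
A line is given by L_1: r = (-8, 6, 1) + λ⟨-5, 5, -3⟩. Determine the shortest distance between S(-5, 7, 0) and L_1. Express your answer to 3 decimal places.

Taking (-8, 6, 1) on L_1 with direction v = (-5, 5, -3): w = S − (-8, 6, 1) = (3, 1, -1), and w × v = (2, 14, 20).
Distance = |w × v| / |v| = √600 / √59 ≈ 3.189.

3.189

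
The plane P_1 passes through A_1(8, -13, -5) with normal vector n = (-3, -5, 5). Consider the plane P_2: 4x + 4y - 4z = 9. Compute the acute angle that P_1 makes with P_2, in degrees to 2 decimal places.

P_1: n·r = n·A_1 gives -3x - 5y + 5z = 16.
cos θ = |n₁·n₂| / (|n₁||n₂|) = |-52| / (√59 · √48).
θ = arccos(0.97714) ≈ 12.27°.

12.27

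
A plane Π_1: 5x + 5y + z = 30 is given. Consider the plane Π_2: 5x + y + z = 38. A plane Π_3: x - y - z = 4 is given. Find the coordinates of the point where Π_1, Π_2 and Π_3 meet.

Solving the 3×3 linear system 5x + 5y + z = 30, 5x + y + z = 38, x - y - z = 4 (e.g. by elimination or Cramer's rule, determinant = 24) gives (7, -2, 5).

(7, -2, 5)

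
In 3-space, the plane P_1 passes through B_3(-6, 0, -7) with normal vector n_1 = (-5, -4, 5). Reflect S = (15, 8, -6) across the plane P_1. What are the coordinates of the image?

(-5, -8, 14)

P_1: n_1·r = n_1·B_3 gives -5x - 4y + 5z = -5.
λ = (n·S − d)/|n|² = (-137 − (-5))/66 = -2.
Reflection = S − 2λn = (15, 8, -6) − (-4)·(-5, -4, 5) = (-5, -8, 14).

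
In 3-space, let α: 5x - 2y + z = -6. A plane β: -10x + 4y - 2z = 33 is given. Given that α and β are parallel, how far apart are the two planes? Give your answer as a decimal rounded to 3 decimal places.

1.917

Rescale β by 1/(-2): 5x - 2y + z = -33/2. Then distance = |-6 − (-33/2)| / √30 ≈ 1.917.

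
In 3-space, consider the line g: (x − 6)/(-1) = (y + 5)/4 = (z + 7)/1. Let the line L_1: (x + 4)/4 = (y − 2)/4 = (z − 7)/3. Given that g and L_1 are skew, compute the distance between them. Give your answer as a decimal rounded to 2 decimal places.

13.73

g has direction (-1, 4, 1) through (6, -5, -7).
L_1 has direction (4, 4, 3) through (-4, 2, 7).
Common perpendicular direction n = (-1, 4, 1) × (4, 4, 3) = (8, 7, -20).
With w = (-4, 2, 7) − (6, -5, -7) = (-10, 7, 14), w · n = -311.
Distance = |w · n| / |n| = |-311| / √513 ≈ 13.73.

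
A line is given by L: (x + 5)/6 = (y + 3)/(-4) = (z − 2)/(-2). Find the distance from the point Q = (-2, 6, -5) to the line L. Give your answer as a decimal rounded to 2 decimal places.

11.78

L has direction (6, -4, -2) through (-5, -3, 2).
Taking (-5, -3, 2) on L with direction v = (6, -4, -2): w = Q − (-5, -3, 2) = (3, 9, -7), and w × v = (-46, -36, -66).
Distance = |w × v| / |v| = √7768 / √56 ≈ 11.78.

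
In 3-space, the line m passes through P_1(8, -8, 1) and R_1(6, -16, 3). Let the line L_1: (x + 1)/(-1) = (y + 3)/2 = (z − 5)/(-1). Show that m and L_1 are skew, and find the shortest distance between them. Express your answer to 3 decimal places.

7.839

A direction vector for m is R_1 − P_1 = (-2, -8, 2).
L_1 has direction (-1, 2, -1) through (-1, -3, 5).
Common perpendicular direction n = (-2, -8, 2) × (-1, 2, -1) = (4, -4, -12).
With w = (-1, -3, 5) − (8, -8, 1) = (-9, 5, 4), w · n = -104.
Since n ≠ 0 the lines are not parallel, and w · n = -104 ≠ 0 so they do not intersect; hence they are skew.
Distance = |w · n| / |n| = |-104| / √176 ≈ 7.839.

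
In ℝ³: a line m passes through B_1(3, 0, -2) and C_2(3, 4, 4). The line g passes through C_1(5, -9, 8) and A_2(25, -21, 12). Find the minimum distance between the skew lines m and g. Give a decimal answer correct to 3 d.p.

A direction vector for m is C_2 − B_1 = (0, 4, 6).
A direction vector for g is A_2 − C_1 = (20, -12, 4).
Common perpendicular direction n = (0, 4, 6) × (20, -12, 4) = (88, 120, -80).
With w = (5, -9, 8) − (3, 0, -2) = (2, -9, 10), w · n = -1704.
Distance = |w · n| / |n| = |-1704| / √28544 ≈ 10.086.

10.086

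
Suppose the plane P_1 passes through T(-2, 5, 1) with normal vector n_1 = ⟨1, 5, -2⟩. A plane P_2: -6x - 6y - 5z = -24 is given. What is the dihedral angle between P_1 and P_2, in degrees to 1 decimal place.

P_1: n_1·r = n_1·T gives x + 5y - 2z = 21.
cos θ = |n₁·n₂| / (|n₁||n₂|) = |-26| / (√30 · √97).
θ = arccos(0.48198) ≈ 61.2°.

61.2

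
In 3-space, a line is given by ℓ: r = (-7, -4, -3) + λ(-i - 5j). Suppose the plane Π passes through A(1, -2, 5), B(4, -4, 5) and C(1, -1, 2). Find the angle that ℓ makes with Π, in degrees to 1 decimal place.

63.0

AB = (3, -2, 0), AC = (0, 1, -3); a normal to Π is AB × AC = (6, 9, 3).
Using A: Π has equation 6x + 9y + 3z = 3.
sin θ = |n·v| / (|n||v|) = |-51| / (√126 · √26) = 0.89104.
θ ≈ 63.0°.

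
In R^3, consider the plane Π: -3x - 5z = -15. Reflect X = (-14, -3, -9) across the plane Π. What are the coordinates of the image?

(4, -3, 21)

λ = (n·X − d)/|n|² = (87 − (-15))/34 = 3.
Reflection = X − 2λn = (-14, -3, -9) − 6·(-3, 0, -5) = (4, -3, 21).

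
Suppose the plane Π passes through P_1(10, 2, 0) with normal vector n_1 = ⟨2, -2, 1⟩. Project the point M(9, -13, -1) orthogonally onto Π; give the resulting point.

(3, -7, -4)

Π: n_1·r = n_1·P_1 gives 2x - 2y + z = 16.
Foot = M − λn with λ = (n·M − d)/|n|² = (43 − 16)/9 = 3.
Foot = (9, -13, -1) − 3·(2, -2, 1) = (3, -7, -4).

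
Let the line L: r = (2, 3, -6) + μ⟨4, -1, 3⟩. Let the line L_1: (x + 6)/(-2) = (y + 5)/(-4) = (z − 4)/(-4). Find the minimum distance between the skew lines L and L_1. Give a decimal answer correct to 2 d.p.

14.88

L_1 has direction (-2, -4, -4) through (-6, -5, 4).
Common perpendicular direction n = (4, -1, 3) × (-2, -4, -4) = (16, 10, -18).
With w = (-6, -5, 4) − (2, 3, -6) = (-8, -8, 10), w · n = -388.
Distance = |w · n| / |n| = |-388| / √680 ≈ 14.88.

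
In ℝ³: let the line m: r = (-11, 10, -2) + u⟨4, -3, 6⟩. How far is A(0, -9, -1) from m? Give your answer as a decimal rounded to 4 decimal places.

17.1846

Taking (-11, 10, -2) on m with direction v = (4, -3, 6): w = A − (-11, 10, -2) = (11, -19, 1), and w × v = (-111, -62, 43).
Distance = |w × v| / |v| = √18014 / √61 ≈ 17.1846.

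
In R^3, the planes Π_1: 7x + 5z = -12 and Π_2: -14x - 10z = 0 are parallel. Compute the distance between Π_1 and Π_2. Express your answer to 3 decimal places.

Rescale Π_2 by 1/(-2): 7x + 5z = 0. Then distance = |-12 − 0| / √74 ≈ 1.395.

1.395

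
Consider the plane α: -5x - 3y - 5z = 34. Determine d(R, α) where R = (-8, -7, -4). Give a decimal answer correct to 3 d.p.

6.119

n·R − d = (-5)·(-8) + (-3)·(-7) + (-5)·(-4) − 34 = 47; |n| = √59.
Distance = |47| / √59 = 47/√59 ≈ 6.119.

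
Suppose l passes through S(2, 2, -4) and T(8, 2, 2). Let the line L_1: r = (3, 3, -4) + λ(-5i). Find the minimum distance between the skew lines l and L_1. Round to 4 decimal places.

A direction vector for l is T − S = (6, 0, 6).
Common perpendicular direction n = (6, 0, 6) × (-5, 0, 0) = (0, -30, 0).
With w = (3, 3, -4) − (2, 2, -4) = (1, 1, 0), w · n = -30.
Distance = |w · n| / |n| = |-30| / √900 ≈ 1.0000.

1.0000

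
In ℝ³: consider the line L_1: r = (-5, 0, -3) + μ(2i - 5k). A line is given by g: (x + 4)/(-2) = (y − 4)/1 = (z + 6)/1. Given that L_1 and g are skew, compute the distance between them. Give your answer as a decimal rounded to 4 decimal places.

g has direction (-2, 1, 1) through (-4, 4, -6).
Common perpendicular direction n = (2, 0, -5) × (-2, 1, 1) = (5, 8, 2).
With w = (-4, 4, -6) − (-5, 0, -3) = (1, 4, -3), w · n = 31.
Distance = |w · n| / |n| = |31| / √93 ≈ 3.2146.

3.2146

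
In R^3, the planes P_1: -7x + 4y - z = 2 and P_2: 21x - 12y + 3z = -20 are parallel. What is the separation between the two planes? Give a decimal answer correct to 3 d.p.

Rescale P_2 by 1/(-3): -7x + 4y - z = 20/3. Then distance = |2 − (20/3)| / √66 ≈ 0.574.

0.574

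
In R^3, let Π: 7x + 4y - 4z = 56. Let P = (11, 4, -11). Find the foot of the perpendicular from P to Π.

(4, 0, -7)

Foot = P − λn with λ = (n·P − d)/|n|² = (137 − 56)/81 = 1.
Foot = (11, 4, -11) − 1·(7, 4, -4) = (4, 0, -7).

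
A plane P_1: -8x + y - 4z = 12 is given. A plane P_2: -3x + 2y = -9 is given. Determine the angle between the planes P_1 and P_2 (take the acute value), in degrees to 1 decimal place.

36.8

cos θ = |n₁·n₂| / (|n₁||n₂|) = |26| / (√81 · √13).
θ = arccos(0.80123) ≈ 36.8°.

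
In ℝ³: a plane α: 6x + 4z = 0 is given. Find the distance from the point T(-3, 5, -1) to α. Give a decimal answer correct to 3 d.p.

n·T − d = (6)·(-3) + (0)·(5) + (4)·(-1) − 0 = -22; |n| = √52.
Distance = |-22| / √52 = 22/√52 ≈ 3.051.

3.051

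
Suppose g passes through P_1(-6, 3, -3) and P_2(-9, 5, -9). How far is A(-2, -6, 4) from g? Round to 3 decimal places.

6.341

A direction vector for g is P_2 − P_1 = (-3, 2, -6).
Taking (-6, 3, -3) on g with direction v = (-3, 2, -6): w = A − (-6, 3, -3) = (4, -9, 7), and w × v = (40, 3, -19).
Distance = |w × v| / |v| = √1970 / √49 ≈ 6.341.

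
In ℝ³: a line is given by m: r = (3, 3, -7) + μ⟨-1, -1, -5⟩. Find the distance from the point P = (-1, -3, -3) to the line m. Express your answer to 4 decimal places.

Taking (3, 3, -7) on m with direction v = (-1, -1, -5): w = P − (3, 3, -7) = (-4, -6, 4), and w × v = (34, -24, -2).
Distance = |w × v| / |v| = √1736 / √27 ≈ 8.0185.

8.0185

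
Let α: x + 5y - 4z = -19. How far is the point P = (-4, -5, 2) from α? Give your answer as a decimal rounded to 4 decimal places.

n·P − d = (1)·(-4) + (5)·(-5) + (-4)·(2) − (-19) = -18; |n| = √42.
Distance = |-18| / √42 = 18/√42 ≈ 2.7775.

2.7775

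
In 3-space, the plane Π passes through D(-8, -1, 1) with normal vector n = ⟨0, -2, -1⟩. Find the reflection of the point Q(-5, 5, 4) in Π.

Π: n·r = n·D gives -2y - z = 1.
λ = (n·Q − d)/|n|² = (-14 − 1)/5 = -3.
Reflection = Q − 2λn = (-5, 5, 4) − (-6)·(0, -2, -1) = (-5, -7, -2).

(-5, -7, -2)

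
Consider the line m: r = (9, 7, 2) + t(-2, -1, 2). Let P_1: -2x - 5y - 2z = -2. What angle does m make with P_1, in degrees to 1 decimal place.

16.9

sin θ = |n·v| / (|n||v|) = |5| / (√33 · √9) = 0.29013.
θ ≈ 16.9°.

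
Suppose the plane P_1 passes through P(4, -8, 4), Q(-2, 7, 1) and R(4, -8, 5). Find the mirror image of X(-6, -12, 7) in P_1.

(14, -4, 7)

PQ = (-6, 15, -3), PR = (0, 0, 1); a normal to P_1 is PQ × PR = (15, 6, 0).
Using P: P_1 has equation 15x + 6y = 12.
λ = (n·X − d)/|n|² = (-162 − 12)/261 = -2/3.
Reflection = X − 2λn = (-6, -12, 7) − (-4/3)·(15, 6, 0) = (14, -4, 7).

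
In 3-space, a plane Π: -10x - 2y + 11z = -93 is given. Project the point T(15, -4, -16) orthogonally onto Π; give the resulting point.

(5, -6, -5)

Foot = T − λn with λ = (n·T − d)/|n|² = (-318 − (-93))/225 = -1.
Foot = (15, -4, -16) − (-1)·(-10, -2, 11) = (5, -6, -5).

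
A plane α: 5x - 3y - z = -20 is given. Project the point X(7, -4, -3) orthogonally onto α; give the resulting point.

(-3, 2, -1)

Foot = X − λn with λ = (n·X − d)/|n|² = (50 − (-20))/35 = 2.
Foot = (7, -4, -3) − 2·(5, -3, -1) = (-3, 2, -1).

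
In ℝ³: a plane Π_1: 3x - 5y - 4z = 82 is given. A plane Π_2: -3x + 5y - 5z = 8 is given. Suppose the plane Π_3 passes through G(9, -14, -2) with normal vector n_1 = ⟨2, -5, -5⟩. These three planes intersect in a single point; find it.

Π_3: n_1·r = n_1·G gives 2x - 5y - 5z = 98.
Solving the 3×3 linear system 3x - 5y - 4z = 82, -3x + 5y - 5z = 8, 2x - 5y - 5z = 98 (e.g. by elimination or Cramer's rule, determinant = -45) gives (-6, -12, -10).

(-6, -12, -10)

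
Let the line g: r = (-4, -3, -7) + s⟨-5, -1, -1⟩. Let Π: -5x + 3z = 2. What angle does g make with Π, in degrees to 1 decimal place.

sin θ = |n·v| / (|n||v|) = |22| / (√34 · √27) = 0.72611.
θ ≈ 46.6°.

46.6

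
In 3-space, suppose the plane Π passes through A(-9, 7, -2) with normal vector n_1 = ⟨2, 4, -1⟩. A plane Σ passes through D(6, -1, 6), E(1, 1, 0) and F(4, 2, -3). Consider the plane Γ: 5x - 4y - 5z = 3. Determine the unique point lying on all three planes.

(-3, 3, -6)

Π: n_1·r = n_1·A gives 2x + 4y - z = 12.
DE = (-5, 2, -6), DF = (-2, 3, -9); a normal to Σ is DE × DF = (0, -33, -11).
Using D: Σ has equation -33y - 11z = -33.
Solving the 3×3 linear system 2x + 4y - z = 12, -33y - 11z = -33, 5x - 4y - 5z = 3 (e.g. by elimination or Cramer's rule, determinant = -143) gives (-3, 3, -6).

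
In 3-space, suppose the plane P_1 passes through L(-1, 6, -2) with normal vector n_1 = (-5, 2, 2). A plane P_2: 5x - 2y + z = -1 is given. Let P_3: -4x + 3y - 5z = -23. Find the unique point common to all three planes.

P_1: n_1·r = n_1·L gives -5x + 2y + 2z = 13.
Solving the 3×3 linear system -5x + 2y + 2z = 13, 5x - 2y + z = -1, -4x + 3y - 5z = -23 (e.g. by elimination or Cramer's rule, determinant = 21) gives (-3, -5, 4).

(-3, -5, 4)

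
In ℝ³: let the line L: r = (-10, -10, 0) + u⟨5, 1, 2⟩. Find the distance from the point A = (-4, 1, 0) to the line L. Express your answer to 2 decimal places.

Taking (-10, -10, 0) on L with direction v = (5, 1, 2): w = A − (-10, -10, 0) = (6, 11, 0), and w × v = (22, -12, -49).
Distance = |w × v| / |v| = √3029 / √30 ≈ 10.05.

10.05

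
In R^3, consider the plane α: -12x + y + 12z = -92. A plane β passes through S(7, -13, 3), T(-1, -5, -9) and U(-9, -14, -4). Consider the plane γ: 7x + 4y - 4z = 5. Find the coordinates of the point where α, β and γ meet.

(3, -8, -4)

ST = (-8, 8, -12), SU = (-16, -1, -7); a normal to β is ST × SU = (-68, 136, 136).
Using S: β has equation -68x + 136y + 136z = -1836.
Solving the 3×3 linear system -12x + y + 12z = -92, -68x + 136y + 136z = -1836, 7x + 4y - 4z = 5 (e.g. by elimination or Cramer's rule, determinant = -952) gives (3, -8, -4).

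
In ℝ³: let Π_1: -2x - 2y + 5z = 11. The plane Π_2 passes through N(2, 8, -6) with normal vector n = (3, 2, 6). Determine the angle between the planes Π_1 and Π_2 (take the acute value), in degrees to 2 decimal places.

Π_2: n·r = n·N gives 3x + 2y + 6z = -14.
cos θ = |n₁·n₂| / (|n₁||n₂|) = |20| / (√33 · √49).
θ = arccos(0.49736) ≈ 60.17°.

60.17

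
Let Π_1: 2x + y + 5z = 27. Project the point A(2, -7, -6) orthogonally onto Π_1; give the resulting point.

Foot = A − λn with λ = (n·A − d)/|n|² = (-33 − 27)/30 = -2.
Foot = (2, -7, -6) − (-2)·(2, 1, 5) = (6, -5, 4).

(6, -5, 4)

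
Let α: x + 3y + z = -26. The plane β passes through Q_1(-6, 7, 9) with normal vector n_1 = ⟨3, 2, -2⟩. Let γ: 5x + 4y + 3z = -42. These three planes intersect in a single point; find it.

β: n_1·r = n_1·Q_1 gives 3x + 2y - 2z = -22.
Solving the 3×3 linear system x + 3y + z = -26, 3x + 2y - 2z = -22, 5x + 4y + 3z = -42 (e.g. by elimination or Cramer's rule, determinant = -41) gives (-2, -8, 0).

(-2, -8, 0)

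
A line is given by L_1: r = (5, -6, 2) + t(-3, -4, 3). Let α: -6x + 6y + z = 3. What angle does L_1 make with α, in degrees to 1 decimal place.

sin θ = |n·v| / (|n||v|) = |-3| / (√73 · √34) = 0.06022.
θ ≈ 3.5°.

3.5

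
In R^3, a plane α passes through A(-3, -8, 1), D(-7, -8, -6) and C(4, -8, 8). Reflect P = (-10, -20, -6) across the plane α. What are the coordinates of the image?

AD = (-4, 0, -7), AC = (7, 0, 7); a normal to α is AD × AC = (0, -21, 0).
Using A: α has equation -21y = 168.
λ = (n·P − d)/|n|² = (420 − 168)/441 = 4/7.
Reflection = P − 2λn = (-10, -20, -6) − (8/7)·(0, -21, 0) = (-10, 4, -6).

(-10, 4, -6)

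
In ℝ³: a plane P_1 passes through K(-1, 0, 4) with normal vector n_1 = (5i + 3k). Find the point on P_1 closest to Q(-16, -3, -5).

P_1: n_1·r = n_1·K gives 5x + 3z = 7.
Foot = Q − λn with λ = (n·Q − d)/|n|² = (-95 − 7)/34 = -3.
Foot = (-16, -3, -5) − (-3)·(5, 0, 3) = (-1, -3, 4).

(-1, -3, 4)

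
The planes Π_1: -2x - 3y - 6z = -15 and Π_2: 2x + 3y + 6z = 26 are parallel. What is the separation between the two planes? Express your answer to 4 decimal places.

Rescale Π_2 by 1/(-1): -2x - 3y - 6z = -26. Then distance = |-15 − (-26)| / √49 ≈ 1.5714.

1.5714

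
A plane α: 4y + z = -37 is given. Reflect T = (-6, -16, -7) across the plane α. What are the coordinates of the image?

(-6, 0, -3)

λ = (n·T − d)/|n|² = (-71 − (-37))/17 = -2.
Reflection = T − 2λn = (-6, -16, -7) − (-4)·(0, 4, 1) = (-6, 0, -3).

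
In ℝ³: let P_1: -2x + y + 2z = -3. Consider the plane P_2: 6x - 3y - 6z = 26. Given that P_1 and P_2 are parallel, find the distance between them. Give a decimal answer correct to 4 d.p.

1.8889

Rescale P_2 by 1/(-3): -2x + y + 2z = -26/3. Then distance = |-3 − (-26/3)| / √9 ≈ 1.8889.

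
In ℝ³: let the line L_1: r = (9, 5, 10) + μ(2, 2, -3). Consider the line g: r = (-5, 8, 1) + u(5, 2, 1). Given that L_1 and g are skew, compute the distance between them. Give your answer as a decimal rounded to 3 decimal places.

5.527

Common perpendicular direction n = (2, 2, -3) × (5, 2, 1) = (8, -17, -6).
With w = (-5, 8, 1) − (9, 5, 10) = (-14, 3, -9), w · n = -109.
Distance = |w · n| / |n| = |-109| / √389 ≈ 5.527.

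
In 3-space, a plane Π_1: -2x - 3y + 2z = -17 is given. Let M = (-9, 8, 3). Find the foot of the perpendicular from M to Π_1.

(-7, 11, 1)

Foot = M − λn with λ = (n·M − d)/|n|² = (0 − (-17))/17 = 1.
Foot = (-9, 8, 3) − 1·(-2, -3, 2) = (-7, 11, 1).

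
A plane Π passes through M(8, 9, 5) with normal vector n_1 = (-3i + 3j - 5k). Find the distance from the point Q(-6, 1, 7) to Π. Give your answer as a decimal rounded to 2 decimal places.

1.22

Π: n_1·r = n_1·M gives -3x + 3y - 5z = -22.
n·Q − d = (-3)·(-6) + (3)·(1) + (-5)·(7) − (-22) = 8; |n| = √43.
Distance = |8| / √43 = 8/√43 ≈ 1.22.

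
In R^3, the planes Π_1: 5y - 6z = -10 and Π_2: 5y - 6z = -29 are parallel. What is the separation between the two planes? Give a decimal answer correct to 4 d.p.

Same normal n = (0, 5, -6) with |n| = √61; distance = |-10 − (-29)| / |n| = 19/√61 ≈ 2.4327.

2.4327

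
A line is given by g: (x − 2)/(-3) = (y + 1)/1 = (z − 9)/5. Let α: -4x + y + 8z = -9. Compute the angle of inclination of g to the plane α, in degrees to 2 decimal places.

84.50

g has direction (-3, 1, 5) through (2, -1, 9).
sin θ = |n·v| / (|n||v|) = |53| / (√81 · √35) = 0.99540.
θ ≈ 84.50°.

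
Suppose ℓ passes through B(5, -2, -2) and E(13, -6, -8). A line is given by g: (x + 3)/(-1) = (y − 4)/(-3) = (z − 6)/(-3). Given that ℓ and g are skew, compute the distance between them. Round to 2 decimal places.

0.10

A direction vector for ℓ is E − B = (8, -4, -6).
g has direction (-1, -3, -3) through (-3, 4, 6).
Common perpendicular direction n = (8, -4, -6) × (-1, -3, -3) = (-6, 30, -28).
With w = (-3, 4, 6) − (5, -2, -2) = (-8, 6, 8), w · n = 4.
Distance = |w · n| / |n| = |4| / √1720 ≈ 0.10.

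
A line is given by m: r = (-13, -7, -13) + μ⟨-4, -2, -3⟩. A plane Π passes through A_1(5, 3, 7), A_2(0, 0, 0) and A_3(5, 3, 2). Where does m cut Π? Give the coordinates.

A_1A_2 = (-5, -3, -7), A_1A_3 = (0, 0, -5); a normal to Π is A_1A_2 × A_1A_3 = (15, -25, 0).
Using A_1: Π has equation 15x - 25y = 0.
Substitute r = (-13, -7, -13) + t(-4, -2, -3) into the plane: -20 + (-10)t = 0, so t = -2.
Intersection: (-13, -7, -13) + (-2)·(-4, -2, -3) = (-5, -3, -7).

(-5, -3, -7)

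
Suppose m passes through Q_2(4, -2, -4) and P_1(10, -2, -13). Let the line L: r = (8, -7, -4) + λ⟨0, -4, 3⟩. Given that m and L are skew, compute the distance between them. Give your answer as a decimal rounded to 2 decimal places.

1.15

A direction vector for m is P_1 − Q_2 = (6, 0, -9).
Common perpendicular direction n = (6, 0, -9) × (0, -4, 3) = (-36, -18, -24).
With w = (8, -7, -4) − (4, -2, -4) = (4, -5, 0), w · n = -54.
Distance = |w · n| / |n| = |-54| / √2196 ≈ 1.15.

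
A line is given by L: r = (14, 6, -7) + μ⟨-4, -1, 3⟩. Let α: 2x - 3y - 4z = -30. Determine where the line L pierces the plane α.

Substitute r = (14, 6, -7) + t(-4, -1, 3) into the plane: 38 + (-17)t = -30, so t = 4.
Intersection: (14, 6, -7) + 4·(-4, -1, 3) = (-2, 2, 5).

(-2, 2, 5)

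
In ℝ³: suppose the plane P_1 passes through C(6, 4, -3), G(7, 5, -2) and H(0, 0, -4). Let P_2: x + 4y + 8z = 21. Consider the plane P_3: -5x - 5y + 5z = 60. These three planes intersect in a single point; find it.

(-7, -1, 4)

CG = (1, 1, 1), CH = (-6, -4, -1); a normal to P_1 is CG × CH = (3, -5, 2).
Using C: P_1 has equation 3x - 5y + 2z = -8.
Solving the 3×3 linear system 3x - 5y + 2z = -8, x + 4y + 8z = 21, -5x - 5y + 5z = 60 (e.g. by elimination or Cramer's rule, determinant = 435) gives (-7, -1, 4).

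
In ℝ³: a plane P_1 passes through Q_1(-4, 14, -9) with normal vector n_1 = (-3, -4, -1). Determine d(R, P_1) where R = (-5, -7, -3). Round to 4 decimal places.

15.8854

P_1: n_1·r = n_1·Q_1 gives -3x - 4y - z = -35.
n·R − d = (-3)·(-5) + (-4)·(-7) + (-1)·(-3) − (-35) = 81; |n| = √26.
Distance = |81| / √26 = 81/√26 ≈ 15.8854.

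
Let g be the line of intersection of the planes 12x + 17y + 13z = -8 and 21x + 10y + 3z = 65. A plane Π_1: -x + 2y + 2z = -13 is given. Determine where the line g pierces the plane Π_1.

Direction of g: (12, 17, 13) × (21, 10, 3) = (-79, 237, -237).
A point on g: solving the two plane equations with x = 8 gives (8, -13, 9).
Substitute r = (8, -13, 9) + t(-79, 237, -237) into the plane: -16 + 79t = -13, so t = 3/79.
Intersection: (8, -13, 9) + (3/79)·(-79, 237, -237) = (5, -4, 0).

(5, -4, 0)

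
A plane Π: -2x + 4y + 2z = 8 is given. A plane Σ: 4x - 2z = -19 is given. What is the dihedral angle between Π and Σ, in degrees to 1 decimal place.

56.8

cos θ = |n₁·n₂| / (|n₁||n₂|) = |-12| / (√24 · √20).
θ = arccos(0.54772) ≈ 56.8°.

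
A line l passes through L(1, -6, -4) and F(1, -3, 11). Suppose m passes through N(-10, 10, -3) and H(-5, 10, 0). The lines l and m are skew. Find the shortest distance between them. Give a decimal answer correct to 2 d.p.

14.10

A direction vector for l is F − L = (0, 3, 15).
A direction vector for m is H − N = (5, 0, 3).
Common perpendicular direction n = (0, 3, 15) × (5, 0, 3) = (9, 75, -15).
With w = (-10, 10, -3) − (1, -6, -4) = (-11, 16, 1), w · n = 1086.
Distance = |w · n| / |n| = |1086| / √5931 ≈ 14.10.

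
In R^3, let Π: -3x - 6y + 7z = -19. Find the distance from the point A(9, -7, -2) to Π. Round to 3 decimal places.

2.063

n·A − d = (-3)·(9) + (-6)·(-7) + (7)·(-2) − (-19) = 20; |n| = √94.
Distance = |20| / √94 = 20/√94 ≈ 2.063.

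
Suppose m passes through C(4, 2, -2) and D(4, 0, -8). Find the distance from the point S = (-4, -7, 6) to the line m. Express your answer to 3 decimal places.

A direction vector for m is D − C = (0, -2, -6).
Taking (4, 2, -2) on m with direction v = (0, -2, -6): w = S − (4, 2, -2) = (-8, -9, 8), and w × v = (70, -48, 16).
Distance = |w × v| / |v| = √7460 / √40 ≈ 13.657.

13.657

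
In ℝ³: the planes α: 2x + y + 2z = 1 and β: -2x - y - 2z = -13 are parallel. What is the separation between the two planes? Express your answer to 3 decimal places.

Rescale β by 1/(-1): 2x + y + 2z = 13. Then distance = |1 − 13| / √9 ≈ 4.000.

4.000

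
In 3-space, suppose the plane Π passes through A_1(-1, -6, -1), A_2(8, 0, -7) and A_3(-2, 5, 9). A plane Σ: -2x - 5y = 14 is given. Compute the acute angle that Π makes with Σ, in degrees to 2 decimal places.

A_1A_2 = (9, 6, -6), A_1A_3 = (-1, 11, 10); a normal to Π is A_1A_2 × A_1A_3 = (126, -84, 105).
Using A_1: Π has equation 126x - 84y + 105z = 273.
cos θ = |n₁·n₂| / (|n₁||n₂|) = |168| / (√33957 · √29).
θ = arccos(0.16930) ≈ 80.25°.

80.25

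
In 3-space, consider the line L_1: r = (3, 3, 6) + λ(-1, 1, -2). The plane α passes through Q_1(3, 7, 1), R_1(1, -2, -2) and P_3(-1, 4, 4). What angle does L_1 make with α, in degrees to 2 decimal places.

Q_1R_1 = (-2, -9, -3), Q_1P_3 = (-4, -3, 3); a normal to α is Q_1R_1 × Q_1P_3 = (-36, 18, -30).
Using Q_1: α has equation -36x + 18y - 30z = -12.
sin θ = |n·v| / (|n||v|) = |114| / (√2520 · √6) = 0.92711.
θ ≈ 67.99°.

67.99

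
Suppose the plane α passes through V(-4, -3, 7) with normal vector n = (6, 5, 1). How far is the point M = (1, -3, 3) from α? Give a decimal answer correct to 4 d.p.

3.3020

α: n·r = n·V gives 6x + 5y + z = -32.
n·M − d = (6)·(1) + (5)·(-3) + (1)·(3) − (-32) = 26; |n| = √62.
Distance = |26| / √62 = 26/√62 ≈ 3.3020.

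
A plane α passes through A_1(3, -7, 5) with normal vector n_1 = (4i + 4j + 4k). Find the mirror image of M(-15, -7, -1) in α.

α: n_1·r = n_1·A_1 gives 4x + 4y + 4z = 4.
λ = (n·M − d)/|n|² = (-92 − 4)/48 = -2.
Reflection = M − 2λn = (-15, -7, -1) − (-4)·(4, 4, 4) = (1, 9, 15).

(1, 9, 15)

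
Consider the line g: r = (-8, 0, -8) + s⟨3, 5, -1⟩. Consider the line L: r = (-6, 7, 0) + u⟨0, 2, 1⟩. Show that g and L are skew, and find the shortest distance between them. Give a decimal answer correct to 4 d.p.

Common perpendicular direction n = (3, 5, -1) × (0, 2, 1) = (7, -3, 6).
With w = (-6, 7, 0) − (-8, 0, -8) = (2, 7, 8), w · n = 41.
Since n ≠ 0 the lines are not parallel, and w · n = 41 ≠ 0 so they do not intersect; hence they are skew.
Distance = |w · n| / |n| = |41| / √94 ≈ 4.2288.

4.2288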